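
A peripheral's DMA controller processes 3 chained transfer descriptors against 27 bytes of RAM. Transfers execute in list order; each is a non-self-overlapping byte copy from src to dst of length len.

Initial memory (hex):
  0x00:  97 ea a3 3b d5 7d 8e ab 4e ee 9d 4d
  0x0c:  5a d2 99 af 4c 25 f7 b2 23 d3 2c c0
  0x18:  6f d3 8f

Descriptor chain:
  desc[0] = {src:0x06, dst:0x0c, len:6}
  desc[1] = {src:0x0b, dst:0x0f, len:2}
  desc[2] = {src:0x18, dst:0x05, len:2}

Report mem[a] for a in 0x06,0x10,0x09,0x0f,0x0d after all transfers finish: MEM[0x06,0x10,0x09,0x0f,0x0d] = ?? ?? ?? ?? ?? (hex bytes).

  after D0: wrote 6B at 0x0c = 8eab4eee9d4d
  after D1: wrote 2B at 0x0f = 4d8e
  after D2: wrote 2B at 0x05 = 6fd3
query mem[0x06]=0xd3, mem[0x10]=0x8e, mem[0x09]=0xee, mem[0x0f]=0x4d, mem[0x0d]=0xab

MEM[0x06,0x10,0x09,0x0f,0x0d] = d3 8e ee 4d ab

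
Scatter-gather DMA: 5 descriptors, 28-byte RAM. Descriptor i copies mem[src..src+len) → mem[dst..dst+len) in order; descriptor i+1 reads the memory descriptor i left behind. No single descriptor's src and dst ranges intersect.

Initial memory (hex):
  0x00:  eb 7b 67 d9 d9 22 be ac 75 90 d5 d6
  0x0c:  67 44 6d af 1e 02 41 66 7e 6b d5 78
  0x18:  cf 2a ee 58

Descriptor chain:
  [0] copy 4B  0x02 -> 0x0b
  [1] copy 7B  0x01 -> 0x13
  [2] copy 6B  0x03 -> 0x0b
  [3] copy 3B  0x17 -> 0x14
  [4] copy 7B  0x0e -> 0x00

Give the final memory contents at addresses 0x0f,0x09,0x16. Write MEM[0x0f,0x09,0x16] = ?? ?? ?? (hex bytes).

  after D0: wrote 4B at 0x0b = 67d9d922
  after D1: wrote 7B at 0x13 = 7b67d9d922beac
  after D2: wrote 6B at 0x0b = d9d922beac75
  after D3: wrote 3B at 0x14 = 22beac
  after D4: wrote 7B at 0x00 = beac7502417b22
query mem[0x0f]=0xac, mem[0x09]=0x90, mem[0x16]=0xac

MEM[0x0f,0x09,0x16] = ac 90 ac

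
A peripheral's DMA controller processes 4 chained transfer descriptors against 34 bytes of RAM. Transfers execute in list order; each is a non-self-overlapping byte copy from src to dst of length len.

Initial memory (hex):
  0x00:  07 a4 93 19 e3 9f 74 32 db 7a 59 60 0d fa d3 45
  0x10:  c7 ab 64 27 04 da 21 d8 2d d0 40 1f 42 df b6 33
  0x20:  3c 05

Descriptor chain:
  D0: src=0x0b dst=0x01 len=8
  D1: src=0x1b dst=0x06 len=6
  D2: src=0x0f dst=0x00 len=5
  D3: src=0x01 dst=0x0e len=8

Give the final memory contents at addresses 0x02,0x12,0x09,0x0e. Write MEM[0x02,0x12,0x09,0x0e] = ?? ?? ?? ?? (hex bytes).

MEM[0x02,0x12,0x09,0x0e] = ab 45 b6 c7

D0: mem[0x01..0x08] <- [60 0d fa d3 45 c7 ab 64]
D1: mem[0x06..0x0b] <- [1f 42 df b6 33 3c]
D2: mem[0x00..0x04] <- [45 c7 ab 64 27]
D3: mem[0x0e..0x15] <- [c7 ab 64 27 45 1f 42 df]
query mem[0x02]=0xab, mem[0x12]=0x45, mem[0x09]=0xb6, mem[0x0e]=0xc7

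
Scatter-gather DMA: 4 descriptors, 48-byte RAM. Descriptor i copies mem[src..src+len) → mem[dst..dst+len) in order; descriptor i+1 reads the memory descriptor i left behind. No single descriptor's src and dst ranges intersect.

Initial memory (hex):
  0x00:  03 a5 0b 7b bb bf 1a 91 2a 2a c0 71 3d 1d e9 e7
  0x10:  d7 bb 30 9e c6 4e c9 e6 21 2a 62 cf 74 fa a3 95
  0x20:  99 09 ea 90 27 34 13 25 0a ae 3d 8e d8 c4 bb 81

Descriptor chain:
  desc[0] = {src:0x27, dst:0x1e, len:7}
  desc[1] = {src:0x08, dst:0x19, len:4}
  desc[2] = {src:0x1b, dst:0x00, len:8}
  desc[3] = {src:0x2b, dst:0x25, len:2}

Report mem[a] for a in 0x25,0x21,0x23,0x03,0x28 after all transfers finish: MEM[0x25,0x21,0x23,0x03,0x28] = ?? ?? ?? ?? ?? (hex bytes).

#0 dst[0x1e+7] := {0x25,0x0a,0xae,0x3d,0x8e,0xd8,0xc4}
#1 dst[0x19+4] := {0x2a,0x2a,0xc0,0x71}
#2 dst[0x00+8] := {0xc0,0x71,0xfa,0x25,0x0a,0xae,0x3d,0x8e}
#3 dst[0x25+2] := {0x8e,0xd8}
query mem[0x25]=0x8e, mem[0x21]=0x3d, mem[0x23]=0xd8, mem[0x03]=0x25, mem[0x28]=0x0a

MEM[0x25,0x21,0x23,0x03,0x28] = 8e 3d d8 25 0a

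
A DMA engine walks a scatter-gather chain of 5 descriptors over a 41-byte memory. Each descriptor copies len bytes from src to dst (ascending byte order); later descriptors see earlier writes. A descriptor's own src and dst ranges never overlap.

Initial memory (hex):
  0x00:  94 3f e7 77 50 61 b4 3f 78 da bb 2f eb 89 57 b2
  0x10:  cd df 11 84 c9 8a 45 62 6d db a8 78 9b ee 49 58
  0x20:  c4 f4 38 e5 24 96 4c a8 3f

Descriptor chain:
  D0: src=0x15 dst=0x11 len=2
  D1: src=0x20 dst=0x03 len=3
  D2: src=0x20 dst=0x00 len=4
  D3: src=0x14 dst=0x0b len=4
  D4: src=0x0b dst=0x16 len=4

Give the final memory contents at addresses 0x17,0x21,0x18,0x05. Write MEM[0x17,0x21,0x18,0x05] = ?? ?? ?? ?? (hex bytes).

MEM[0x17,0x21,0x18,0x05] = 8a f4 45 38

D0: mem[0x11..0x12] <- [8a 45]
D1: mem[0x03..0x05] <- [c4 f4 38]
D2: mem[0x00..0x03] <- [c4 f4 38 e5]
D3: mem[0x0b..0x0e] <- [c9 8a 45 62]
D4: mem[0x16..0x19] <- [c9 8a 45 62]
query mem[0x17]=0x8a, mem[0x21]=0xf4, mem[0x18]=0x45, mem[0x05]=0x38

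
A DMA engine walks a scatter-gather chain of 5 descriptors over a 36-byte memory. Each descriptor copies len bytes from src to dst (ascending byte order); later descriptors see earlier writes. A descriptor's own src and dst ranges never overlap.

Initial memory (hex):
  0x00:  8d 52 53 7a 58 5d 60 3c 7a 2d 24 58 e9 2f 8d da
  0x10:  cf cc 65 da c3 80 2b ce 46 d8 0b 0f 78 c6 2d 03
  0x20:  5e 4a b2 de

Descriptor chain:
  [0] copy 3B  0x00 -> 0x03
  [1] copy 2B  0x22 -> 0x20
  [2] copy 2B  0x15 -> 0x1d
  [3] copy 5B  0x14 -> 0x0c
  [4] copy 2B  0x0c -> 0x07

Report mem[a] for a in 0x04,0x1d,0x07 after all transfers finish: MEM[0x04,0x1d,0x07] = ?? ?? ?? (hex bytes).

MEM[0x04,0x1d,0x07] = 52 80 c3

#0 dst[0x03+3] := {0x8d,0x52,0x53}
#1 dst[0x20+2] := {0xb2,0xde}
#2 dst[0x1d+2] := {0x80,0x2b}
#3 dst[0x0c+5] := {0xc3,0x80,0x2b,0xce,0x46}
#4 dst[0x07+2] := {0xc3,0x80}
query mem[0x04]=0x52, mem[0x1d]=0x80, mem[0x07]=0xc3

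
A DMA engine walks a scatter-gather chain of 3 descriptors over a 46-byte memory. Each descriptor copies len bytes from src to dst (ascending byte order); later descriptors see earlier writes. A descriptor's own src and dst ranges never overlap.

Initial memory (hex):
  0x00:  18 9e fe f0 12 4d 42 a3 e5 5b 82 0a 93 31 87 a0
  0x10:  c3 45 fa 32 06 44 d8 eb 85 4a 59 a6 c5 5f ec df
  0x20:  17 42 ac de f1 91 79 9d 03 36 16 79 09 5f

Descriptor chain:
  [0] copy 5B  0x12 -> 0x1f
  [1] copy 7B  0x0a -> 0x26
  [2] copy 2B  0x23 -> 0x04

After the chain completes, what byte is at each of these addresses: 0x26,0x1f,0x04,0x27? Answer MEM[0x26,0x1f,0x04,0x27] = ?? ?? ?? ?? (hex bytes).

MEM[0x26,0x1f,0x04,0x27] = 82 fa d8 0a

  after D0: wrote 5B at 0x1f = fa320644d8
  after D1: wrote 7B at 0x26 = 820a933187a0c3
  after D2: wrote 2B at 0x04 = d8f1
query mem[0x26]=0x82, mem[0x1f]=0xfa, mem[0x04]=0xd8, mem[0x27]=0x0a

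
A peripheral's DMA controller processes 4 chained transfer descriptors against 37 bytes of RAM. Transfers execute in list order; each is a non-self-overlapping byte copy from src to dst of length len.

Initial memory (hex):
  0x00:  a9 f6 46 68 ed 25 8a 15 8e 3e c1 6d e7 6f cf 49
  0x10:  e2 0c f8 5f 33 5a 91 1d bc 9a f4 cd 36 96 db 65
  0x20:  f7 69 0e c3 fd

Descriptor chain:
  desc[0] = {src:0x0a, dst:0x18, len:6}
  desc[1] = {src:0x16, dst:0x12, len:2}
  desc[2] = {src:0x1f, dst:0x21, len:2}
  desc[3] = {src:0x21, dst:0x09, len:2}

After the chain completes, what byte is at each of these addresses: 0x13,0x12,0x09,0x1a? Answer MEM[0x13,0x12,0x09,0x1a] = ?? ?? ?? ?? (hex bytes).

[0] 0x0a->0x18 len=6 : c1 6d e7 6f cf 49
[1] 0x16->0x12 len=2 : 91 1d
[2] 0x1f->0x21 len=2 : 65 f7
[3] 0x21->0x09 len=2 : 65 f7
query mem[0x13]=0x1d, mem[0x12]=0x91, mem[0x09]=0x65, mem[0x1a]=0xe7

MEM[0x13,0x12,0x09,0x1a] = 1d 91 65 e7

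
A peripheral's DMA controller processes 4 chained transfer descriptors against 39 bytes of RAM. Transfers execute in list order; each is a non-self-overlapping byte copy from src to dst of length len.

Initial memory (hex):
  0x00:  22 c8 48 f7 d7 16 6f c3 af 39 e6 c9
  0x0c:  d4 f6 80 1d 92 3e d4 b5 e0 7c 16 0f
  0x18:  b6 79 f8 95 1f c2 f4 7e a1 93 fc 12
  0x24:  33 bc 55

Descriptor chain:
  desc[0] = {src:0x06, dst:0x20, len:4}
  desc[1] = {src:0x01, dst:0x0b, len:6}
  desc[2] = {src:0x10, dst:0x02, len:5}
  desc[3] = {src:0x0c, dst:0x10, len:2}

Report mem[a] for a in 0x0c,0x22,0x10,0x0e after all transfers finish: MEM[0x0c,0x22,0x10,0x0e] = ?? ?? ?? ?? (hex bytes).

[0] 0x06->0x20 len=4 : 6f c3 af 39
[1] 0x01->0x0b len=6 : c8 48 f7 d7 16 6f
[2] 0x10->0x02 len=5 : 6f 3e d4 b5 e0
[3] 0x0c->0x10 len=2 : 48 f7
query mem[0x0c]=0x48, mem[0x22]=0xaf, mem[0x10]=0x48, mem[0x0e]=0xd7

MEM[0x0c,0x22,0x10,0x0e] = 48 af 48 d7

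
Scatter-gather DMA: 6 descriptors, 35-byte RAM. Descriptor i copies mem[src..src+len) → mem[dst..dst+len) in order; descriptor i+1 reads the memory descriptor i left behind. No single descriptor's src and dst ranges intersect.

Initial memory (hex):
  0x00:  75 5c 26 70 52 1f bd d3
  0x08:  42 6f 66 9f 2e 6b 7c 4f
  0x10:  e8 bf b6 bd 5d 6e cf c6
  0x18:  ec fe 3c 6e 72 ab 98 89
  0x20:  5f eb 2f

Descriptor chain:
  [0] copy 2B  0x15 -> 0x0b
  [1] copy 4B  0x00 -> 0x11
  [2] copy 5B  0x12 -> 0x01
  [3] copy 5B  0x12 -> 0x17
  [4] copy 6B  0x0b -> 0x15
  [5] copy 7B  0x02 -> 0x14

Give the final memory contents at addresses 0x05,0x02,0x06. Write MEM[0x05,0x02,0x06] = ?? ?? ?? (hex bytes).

MEM[0x05,0x02,0x06] = cf 26 bd

D0: mem[0x0b..0x0c] <- [6e cf]
D1: mem[0x11..0x14] <- [75 5c 26 70]
D2: mem[0x01..0x05] <- [5c 26 70 6e cf]
D3: mem[0x17..0x1b] <- [5c 26 70 6e cf]
D4: mem[0x15..0x1a] <- [6e cf 6b 7c 4f e8]
D5: mem[0x14..0x1a] <- [26 70 6e cf bd d3 42]
query mem[0x05]=0xcf, mem[0x02]=0x26, mem[0x06]=0xbd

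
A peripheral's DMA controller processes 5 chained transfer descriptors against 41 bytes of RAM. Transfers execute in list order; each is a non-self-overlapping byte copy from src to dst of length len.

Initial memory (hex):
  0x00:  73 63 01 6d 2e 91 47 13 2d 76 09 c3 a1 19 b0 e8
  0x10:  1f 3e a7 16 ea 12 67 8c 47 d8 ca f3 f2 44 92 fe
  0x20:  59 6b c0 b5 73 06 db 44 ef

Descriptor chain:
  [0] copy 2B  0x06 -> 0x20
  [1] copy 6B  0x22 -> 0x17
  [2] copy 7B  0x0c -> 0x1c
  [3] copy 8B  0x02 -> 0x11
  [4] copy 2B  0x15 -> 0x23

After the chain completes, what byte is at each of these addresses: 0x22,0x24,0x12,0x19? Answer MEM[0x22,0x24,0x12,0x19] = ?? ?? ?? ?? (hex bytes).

MEM[0x22,0x24,0x12,0x19] = a7 13 6d 73

[0] 0x06->0x20 len=2 : 47 13
[1] 0x22->0x17 len=6 : c0 b5 73 06 db 44
[2] 0x0c->0x1c len=7 : a1 19 b0 e8 1f 3e a7
[3] 0x02->0x11 len=8 : 01 6d 2e 91 47 13 2d 76
[4] 0x15->0x23 len=2 : 47 13
query mem[0x22]=0xa7, mem[0x24]=0x13, mem[0x12]=0x6d, mem[0x19]=0x73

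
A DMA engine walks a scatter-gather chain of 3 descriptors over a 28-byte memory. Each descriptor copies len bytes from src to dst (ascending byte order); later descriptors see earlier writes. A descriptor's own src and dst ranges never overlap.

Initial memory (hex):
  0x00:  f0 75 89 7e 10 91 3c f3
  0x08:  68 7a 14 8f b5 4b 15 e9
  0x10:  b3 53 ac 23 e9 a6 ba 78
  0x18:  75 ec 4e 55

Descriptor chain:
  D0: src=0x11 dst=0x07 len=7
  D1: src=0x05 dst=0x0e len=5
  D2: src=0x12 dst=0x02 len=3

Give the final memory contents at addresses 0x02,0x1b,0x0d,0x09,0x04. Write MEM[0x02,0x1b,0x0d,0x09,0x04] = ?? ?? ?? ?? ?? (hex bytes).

#0 dst[0x07+7] := {0x53,0xac,0x23,0xe9,0xa6,0xba,0x78}
#1 dst[0x0e+5] := {0x91,0x3c,0x53,0xac,0x23}
#2 dst[0x02+3] := {0x23,0x23,0xe9}
query mem[0x02]=0x23, mem[0x1b]=0x55, mem[0x0d]=0x78, mem[0x09]=0x23, mem[0x04]=0xe9

MEM[0x02,0x1b,0x0d,0x09,0x04] = 23 55 78 23 e9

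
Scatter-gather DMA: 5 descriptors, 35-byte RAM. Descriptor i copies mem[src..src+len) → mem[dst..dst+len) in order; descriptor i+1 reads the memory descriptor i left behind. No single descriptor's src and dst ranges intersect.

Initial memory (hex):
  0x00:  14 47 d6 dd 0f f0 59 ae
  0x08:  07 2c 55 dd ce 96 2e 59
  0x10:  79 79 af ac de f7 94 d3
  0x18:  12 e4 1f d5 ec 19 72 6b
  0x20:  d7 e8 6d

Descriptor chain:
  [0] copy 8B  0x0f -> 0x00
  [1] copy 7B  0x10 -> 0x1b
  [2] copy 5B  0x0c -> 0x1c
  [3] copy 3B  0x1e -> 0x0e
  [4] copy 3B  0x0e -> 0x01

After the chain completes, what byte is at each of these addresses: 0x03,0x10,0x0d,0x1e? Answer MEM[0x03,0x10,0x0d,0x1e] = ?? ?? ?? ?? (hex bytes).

  after D0: wrote 8B at 0x00 = 597979afacdef794
  after D1: wrote 7B at 0x1b = 7979afacdef794
  after D2: wrote 5B at 0x1c = ce962e5979
  after D3: wrote 3B at 0x0e = 2e5979
  after D4: wrote 3B at 0x01 = 2e5979
query mem[0x03]=0x79, mem[0x10]=0x79, mem[0x0d]=0x96, mem[0x1e]=0x2e

MEM[0x03,0x10,0x0d,0x1e] = 79 79 96 2e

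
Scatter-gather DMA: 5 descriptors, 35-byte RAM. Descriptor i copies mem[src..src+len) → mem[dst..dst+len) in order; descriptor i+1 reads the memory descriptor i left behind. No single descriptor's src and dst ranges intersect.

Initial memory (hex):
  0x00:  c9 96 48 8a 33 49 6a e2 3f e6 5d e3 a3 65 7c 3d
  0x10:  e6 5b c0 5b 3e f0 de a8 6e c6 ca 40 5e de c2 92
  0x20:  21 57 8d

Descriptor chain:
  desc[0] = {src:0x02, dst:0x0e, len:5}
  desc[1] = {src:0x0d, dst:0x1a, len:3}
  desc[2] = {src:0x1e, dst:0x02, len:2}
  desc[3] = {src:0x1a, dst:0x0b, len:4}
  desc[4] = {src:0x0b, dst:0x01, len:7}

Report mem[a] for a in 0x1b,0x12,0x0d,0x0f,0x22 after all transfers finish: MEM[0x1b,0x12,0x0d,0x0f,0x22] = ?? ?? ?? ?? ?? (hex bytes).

MEM[0x1b,0x12,0x0d,0x0f,0x22] = 48 6a 8a 8a 8d

D0: mem[0x0e..0x12] <- [48 8a 33 49 6a]
D1: mem[0x1a..0x1c] <- [65 48 8a]
D2: mem[0x02..0x03] <- [c2 92]
D3: mem[0x0b..0x0e] <- [65 48 8a de]
D4: mem[0x01..0x07] <- [65 48 8a de 8a 33 49]
query mem[0x1b]=0x48, mem[0x12]=0x6a, mem[0x0d]=0x8a, mem[0x0f]=0x8a, mem[0x22]=0x8d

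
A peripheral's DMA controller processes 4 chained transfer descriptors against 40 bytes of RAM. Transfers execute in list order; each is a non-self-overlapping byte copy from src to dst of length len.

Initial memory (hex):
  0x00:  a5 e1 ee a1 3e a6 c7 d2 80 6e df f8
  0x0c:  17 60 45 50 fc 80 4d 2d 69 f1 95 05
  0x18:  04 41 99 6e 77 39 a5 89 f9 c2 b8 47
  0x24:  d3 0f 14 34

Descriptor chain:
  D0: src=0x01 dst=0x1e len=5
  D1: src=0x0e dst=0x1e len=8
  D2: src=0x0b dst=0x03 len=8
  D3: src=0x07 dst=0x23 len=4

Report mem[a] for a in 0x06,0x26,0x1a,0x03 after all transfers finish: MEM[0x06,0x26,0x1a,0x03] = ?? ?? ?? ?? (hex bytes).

#0 dst[0x1e+5] := {0xe1,0xee,0xa1,0x3e,0xa6}
#1 dst[0x1e+8] := {0x45,0x50,0xfc,0x80,0x4d,0x2d,0x69,0xf1}
#2 dst[0x03+8] := {0xf8,0x17,0x60,0x45,0x50,0xfc,0x80,0x4d}
#3 dst[0x23+4] := {0x50,0xfc,0x80,0x4d}
query mem[0x06]=0x45, mem[0x26]=0x4d, mem[0x1a]=0x99, mem[0x03]=0xf8

MEM[0x06,0x26,0x1a,0x03] = 45 4d 99 f8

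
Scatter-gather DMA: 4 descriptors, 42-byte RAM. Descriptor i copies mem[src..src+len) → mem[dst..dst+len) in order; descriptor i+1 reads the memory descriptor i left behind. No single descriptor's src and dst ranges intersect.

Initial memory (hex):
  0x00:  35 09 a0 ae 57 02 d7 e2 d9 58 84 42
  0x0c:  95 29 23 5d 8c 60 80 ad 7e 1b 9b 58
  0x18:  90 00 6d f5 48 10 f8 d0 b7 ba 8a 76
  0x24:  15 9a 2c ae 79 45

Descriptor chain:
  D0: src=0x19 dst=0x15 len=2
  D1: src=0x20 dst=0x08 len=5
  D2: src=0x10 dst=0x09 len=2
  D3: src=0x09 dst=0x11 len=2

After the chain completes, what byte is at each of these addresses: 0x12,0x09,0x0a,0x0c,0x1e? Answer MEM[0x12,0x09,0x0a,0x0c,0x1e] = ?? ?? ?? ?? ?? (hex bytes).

  after D0: wrote 2B at 0x15 = 006d
  after D1: wrote 5B at 0x08 = b7ba8a7615
  after D2: wrote 2B at 0x09 = 8c60
  after D3: wrote 2B at 0x11 = 8c60
query mem[0x12]=0x60, mem[0x09]=0x8c, mem[0x0a]=0x60, mem[0x0c]=0x15, mem[0x1e]=0xf8

MEM[0x12,0x09,0x0a,0x0c,0x1e] = 60 8c 60 15 f8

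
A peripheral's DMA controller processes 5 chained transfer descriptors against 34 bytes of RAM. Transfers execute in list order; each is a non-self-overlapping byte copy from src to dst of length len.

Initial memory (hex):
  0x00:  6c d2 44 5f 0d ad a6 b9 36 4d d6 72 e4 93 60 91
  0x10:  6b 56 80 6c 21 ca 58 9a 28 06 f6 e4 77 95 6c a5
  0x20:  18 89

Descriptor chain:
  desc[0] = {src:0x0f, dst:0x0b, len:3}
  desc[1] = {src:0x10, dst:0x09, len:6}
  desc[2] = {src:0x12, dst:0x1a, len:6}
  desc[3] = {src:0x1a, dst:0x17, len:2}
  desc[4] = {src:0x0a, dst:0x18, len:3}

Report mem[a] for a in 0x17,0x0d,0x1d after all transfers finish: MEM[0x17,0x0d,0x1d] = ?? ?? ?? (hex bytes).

MEM[0x17,0x0d,0x1d] = 80 21 ca

  after D0: wrote 3B at 0x0b = 916b56
  after D1: wrote 6B at 0x09 = 6b56806c21ca
  after D2: wrote 6B at 0x1a = 806c21ca589a
  after D3: wrote 2B at 0x17 = 806c
  after D4: wrote 3B at 0x18 = 56806c
query mem[0x17]=0x80, mem[0x0d]=0x21, mem[0x1d]=0xca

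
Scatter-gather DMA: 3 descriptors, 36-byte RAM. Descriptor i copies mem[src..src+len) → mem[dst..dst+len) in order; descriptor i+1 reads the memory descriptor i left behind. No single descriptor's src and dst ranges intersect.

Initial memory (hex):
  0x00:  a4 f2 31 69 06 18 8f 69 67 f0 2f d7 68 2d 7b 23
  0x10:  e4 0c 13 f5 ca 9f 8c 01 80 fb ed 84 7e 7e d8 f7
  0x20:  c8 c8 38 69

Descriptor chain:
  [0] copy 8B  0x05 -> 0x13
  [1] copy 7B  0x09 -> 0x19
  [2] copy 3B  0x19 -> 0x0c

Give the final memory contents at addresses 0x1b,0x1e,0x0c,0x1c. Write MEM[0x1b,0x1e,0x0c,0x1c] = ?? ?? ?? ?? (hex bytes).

[0] 0x05->0x13 len=8 : 18 8f 69 67 f0 2f d7 68
[1] 0x09->0x19 len=7 : f0 2f d7 68 2d 7b 23
[2] 0x19->0x0c len=3 : f0 2f d7
query mem[0x1b]=0xd7, mem[0x1e]=0x7b, mem[0x0c]=0xf0, mem[0x1c]=0x68

MEM[0x1b,0x1e,0x0c,0x1c] = d7 7b f0 68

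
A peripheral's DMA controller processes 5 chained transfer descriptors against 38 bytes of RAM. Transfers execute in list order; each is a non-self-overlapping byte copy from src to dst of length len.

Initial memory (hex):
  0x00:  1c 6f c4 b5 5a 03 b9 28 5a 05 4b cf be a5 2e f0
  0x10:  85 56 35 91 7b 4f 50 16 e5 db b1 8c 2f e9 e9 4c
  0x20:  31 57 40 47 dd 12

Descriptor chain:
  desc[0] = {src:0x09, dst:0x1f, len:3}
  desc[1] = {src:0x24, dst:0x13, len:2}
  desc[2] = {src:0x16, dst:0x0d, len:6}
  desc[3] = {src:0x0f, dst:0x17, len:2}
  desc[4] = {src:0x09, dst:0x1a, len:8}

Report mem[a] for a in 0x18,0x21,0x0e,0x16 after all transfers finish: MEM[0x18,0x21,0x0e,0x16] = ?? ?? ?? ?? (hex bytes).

  after D0: wrote 3B at 0x1f = 054bcf
  after D1: wrote 2B at 0x13 = dd12
  after D2: wrote 6B at 0x0d = 5016e5dbb18c
  after D3: wrote 2B at 0x17 = e5db
  after D4: wrote 8B at 0x1a = 054bcfbe5016e5db
query mem[0x18]=0xdb, mem[0x21]=0xdb, mem[0x0e]=0x16, mem[0x16]=0x50

MEM[0x18,0x21,0x0e,0x16] = db db 16 50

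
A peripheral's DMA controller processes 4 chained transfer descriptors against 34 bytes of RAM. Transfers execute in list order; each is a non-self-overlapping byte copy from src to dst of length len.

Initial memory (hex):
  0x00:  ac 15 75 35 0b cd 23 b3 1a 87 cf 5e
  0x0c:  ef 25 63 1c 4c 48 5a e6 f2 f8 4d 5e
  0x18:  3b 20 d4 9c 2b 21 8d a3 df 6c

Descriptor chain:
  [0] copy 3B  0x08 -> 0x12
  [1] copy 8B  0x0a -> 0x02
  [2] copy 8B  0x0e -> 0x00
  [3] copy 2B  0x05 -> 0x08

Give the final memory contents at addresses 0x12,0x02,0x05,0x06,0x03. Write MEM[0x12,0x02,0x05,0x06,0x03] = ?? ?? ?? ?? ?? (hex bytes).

MEM[0x12,0x02,0x05,0x06,0x03] = 1a 4c 87 cf 48

#0 dst[0x12+3] := {0x1a,0x87,0xcf}
#1 dst[0x02+8] := {0xcf,0x5e,0xef,0x25,0x63,0x1c,0x4c,0x48}
#2 dst[0x00+8] := {0x63,0x1c,0x4c,0x48,0x1a,0x87,0xcf,0xf8}
#3 dst[0x08+2] := {0x87,0xcf}
query mem[0x12]=0x1a, mem[0x02]=0x4c, mem[0x05]=0x87, mem[0x06]=0xcf, mem[0x03]=0x48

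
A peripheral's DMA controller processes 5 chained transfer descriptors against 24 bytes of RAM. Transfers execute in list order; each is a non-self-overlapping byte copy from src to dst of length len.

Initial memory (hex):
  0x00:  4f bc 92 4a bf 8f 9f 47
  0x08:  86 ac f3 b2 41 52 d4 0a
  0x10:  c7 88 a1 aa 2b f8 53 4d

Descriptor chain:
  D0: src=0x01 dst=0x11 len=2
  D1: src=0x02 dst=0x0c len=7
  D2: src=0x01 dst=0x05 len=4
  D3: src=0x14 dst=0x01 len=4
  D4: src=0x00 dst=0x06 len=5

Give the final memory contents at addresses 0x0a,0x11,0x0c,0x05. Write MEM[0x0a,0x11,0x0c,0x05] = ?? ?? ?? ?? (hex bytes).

MEM[0x0a,0x11,0x0c,0x05] = 4d 47 92 bc

D0: mem[0x11..0x12] <- [bc 92]
D1: mem[0x0c..0x12] <- [92 4a bf 8f 9f 47 86]
D2: mem[0x05..0x08] <- [bc 92 4a bf]
D3: mem[0x01..0x04] <- [2b f8 53 4d]
D4: mem[0x06..0x0a] <- [4f 2b f8 53 4d]
query mem[0x0a]=0x4d, mem[0x11]=0x47, mem[0x0c]=0x92, mem[0x05]=0xbc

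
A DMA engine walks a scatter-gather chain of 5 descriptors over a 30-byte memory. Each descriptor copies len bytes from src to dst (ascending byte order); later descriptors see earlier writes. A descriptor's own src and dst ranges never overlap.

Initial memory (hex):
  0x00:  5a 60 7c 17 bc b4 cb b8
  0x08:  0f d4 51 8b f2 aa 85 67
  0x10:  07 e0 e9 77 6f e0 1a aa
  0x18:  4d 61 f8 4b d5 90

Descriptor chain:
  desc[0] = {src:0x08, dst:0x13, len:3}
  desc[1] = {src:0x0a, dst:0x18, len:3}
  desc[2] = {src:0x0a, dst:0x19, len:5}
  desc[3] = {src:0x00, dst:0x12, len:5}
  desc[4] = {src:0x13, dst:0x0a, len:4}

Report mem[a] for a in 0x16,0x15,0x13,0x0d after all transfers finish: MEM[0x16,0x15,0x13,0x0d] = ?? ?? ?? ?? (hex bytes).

[0] 0x08->0x13 len=3 : 0f d4 51
[1] 0x0a->0x18 len=3 : 51 8b f2
[2] 0x0a->0x19 len=5 : 51 8b f2 aa 85
[3] 0x00->0x12 len=5 : 5a 60 7c 17 bc
[4] 0x13->0x0a len=4 : 60 7c 17 bc
query mem[0x16]=0xbc, mem[0x15]=0x17, mem[0x13]=0x60, mem[0x0d]=0xbc

MEM[0x16,0x15,0x13,0x0d] = bc 17 60 bc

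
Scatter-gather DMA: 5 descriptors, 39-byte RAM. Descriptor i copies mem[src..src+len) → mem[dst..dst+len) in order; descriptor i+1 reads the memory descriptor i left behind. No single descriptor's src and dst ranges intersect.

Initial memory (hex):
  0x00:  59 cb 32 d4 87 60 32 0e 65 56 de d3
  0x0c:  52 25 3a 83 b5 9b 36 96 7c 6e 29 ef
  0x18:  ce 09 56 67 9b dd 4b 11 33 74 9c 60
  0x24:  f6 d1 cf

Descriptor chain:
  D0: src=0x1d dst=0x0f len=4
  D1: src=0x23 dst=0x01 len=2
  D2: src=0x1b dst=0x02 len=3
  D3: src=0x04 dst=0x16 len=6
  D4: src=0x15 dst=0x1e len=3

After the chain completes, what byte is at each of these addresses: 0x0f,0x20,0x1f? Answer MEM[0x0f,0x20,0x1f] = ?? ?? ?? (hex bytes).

MEM[0x0f,0x20,0x1f] = dd 60 dd

#0 dst[0x0f+4] := {0xdd,0x4b,0x11,0x33}
#1 dst[0x01+2] := {0x60,0xf6}
#2 dst[0x02+3] := {0x67,0x9b,0xdd}
#3 dst[0x16+6] := {0xdd,0x60,0x32,0x0e,0x65,0x56}
#4 dst[0x1e+3] := {0x6e,0xdd,0x60}
query mem[0x0f]=0xdd, mem[0x20]=0x60, mem[0x1f]=0xdd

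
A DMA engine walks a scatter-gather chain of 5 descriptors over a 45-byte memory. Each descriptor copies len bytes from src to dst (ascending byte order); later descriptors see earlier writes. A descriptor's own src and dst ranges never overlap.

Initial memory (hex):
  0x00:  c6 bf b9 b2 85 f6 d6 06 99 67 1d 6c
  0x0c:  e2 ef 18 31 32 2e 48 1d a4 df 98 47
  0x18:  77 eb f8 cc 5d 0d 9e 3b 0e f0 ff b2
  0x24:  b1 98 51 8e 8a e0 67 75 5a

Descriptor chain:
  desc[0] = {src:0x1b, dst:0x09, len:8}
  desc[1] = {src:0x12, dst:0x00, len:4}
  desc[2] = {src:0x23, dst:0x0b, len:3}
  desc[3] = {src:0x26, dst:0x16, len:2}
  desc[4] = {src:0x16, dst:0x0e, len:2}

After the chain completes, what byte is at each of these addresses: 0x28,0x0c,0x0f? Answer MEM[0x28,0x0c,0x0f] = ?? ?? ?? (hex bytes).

MEM[0x28,0x0c,0x0f] = 8a b1 8e

#0 dst[0x09+8] := {0xcc,0x5d,0x0d,0x9e,0x3b,0x0e,0xf0,0xff}
#1 dst[0x00+4] := {0x48,0x1d,0xa4,0xdf}
#2 dst[0x0b+3] := {0xb2,0xb1,0x98}
#3 dst[0x16+2] := {0x51,0x8e}
#4 dst[0x0e+2] := {0x51,0x8e}
query mem[0x28]=0x8a, mem[0x0c]=0xb1, mem[0x0f]=0x8e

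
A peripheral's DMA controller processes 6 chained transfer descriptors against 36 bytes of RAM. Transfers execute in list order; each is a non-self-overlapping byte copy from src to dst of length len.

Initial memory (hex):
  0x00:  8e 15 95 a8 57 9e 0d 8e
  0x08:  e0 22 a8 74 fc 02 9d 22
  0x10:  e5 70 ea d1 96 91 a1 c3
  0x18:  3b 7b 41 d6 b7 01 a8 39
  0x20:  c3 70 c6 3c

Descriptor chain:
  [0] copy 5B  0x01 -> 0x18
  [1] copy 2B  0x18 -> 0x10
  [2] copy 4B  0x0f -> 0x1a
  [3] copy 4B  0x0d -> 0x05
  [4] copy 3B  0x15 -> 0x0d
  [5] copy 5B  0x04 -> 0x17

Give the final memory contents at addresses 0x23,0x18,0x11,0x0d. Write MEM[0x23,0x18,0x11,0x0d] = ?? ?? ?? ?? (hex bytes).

  after D0: wrote 5B at 0x18 = 1595a8579e
  after D1: wrote 2B at 0x10 = 1595
  after D2: wrote 4B at 0x1a = 221595ea
  after D3: wrote 4B at 0x05 = 029d2215
  after D4: wrote 3B at 0x0d = 91a1c3
  after D5: wrote 5B at 0x17 = 57029d2215
query mem[0x23]=0x3c, mem[0x18]=0x02, mem[0x11]=0x95, mem[0x0d]=0x91

MEM[0x23,0x18,0x11,0x0d] = 3c 02 95 91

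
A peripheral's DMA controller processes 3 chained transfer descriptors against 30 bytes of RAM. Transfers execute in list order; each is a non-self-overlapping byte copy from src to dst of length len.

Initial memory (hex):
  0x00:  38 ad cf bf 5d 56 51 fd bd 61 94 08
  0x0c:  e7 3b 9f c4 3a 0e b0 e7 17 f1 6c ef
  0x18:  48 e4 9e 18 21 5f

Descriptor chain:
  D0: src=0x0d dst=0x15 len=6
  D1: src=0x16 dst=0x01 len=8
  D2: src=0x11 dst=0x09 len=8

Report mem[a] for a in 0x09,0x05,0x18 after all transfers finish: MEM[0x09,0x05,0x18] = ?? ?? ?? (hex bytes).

MEM[0x09,0x05,0x18] = 0e b0 3a

[0] 0x0d->0x15 len=6 : 3b 9f c4 3a 0e b0
[1] 0x16->0x01 len=8 : 9f c4 3a 0e b0 18 21 5f
[2] 0x11->0x09 len=8 : 0e b0 e7 17 3b 9f c4 3a
query mem[0x09]=0x0e, mem[0x05]=0xb0, mem[0x18]=0x3a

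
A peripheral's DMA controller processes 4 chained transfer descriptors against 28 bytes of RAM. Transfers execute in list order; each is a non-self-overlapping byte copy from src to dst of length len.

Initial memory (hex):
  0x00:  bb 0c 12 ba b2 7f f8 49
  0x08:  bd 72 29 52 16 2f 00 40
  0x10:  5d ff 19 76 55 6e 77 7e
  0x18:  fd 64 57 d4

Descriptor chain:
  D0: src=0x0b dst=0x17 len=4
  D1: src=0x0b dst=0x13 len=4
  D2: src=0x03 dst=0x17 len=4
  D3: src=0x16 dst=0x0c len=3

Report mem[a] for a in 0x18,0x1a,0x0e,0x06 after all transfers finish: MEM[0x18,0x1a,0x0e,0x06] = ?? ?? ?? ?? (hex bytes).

MEM[0x18,0x1a,0x0e,0x06] = b2 f8 b2 f8

#0 dst[0x17+4] := {0x52,0x16,0x2f,0x00}
#1 dst[0x13+4] := {0x52,0x16,0x2f,0x00}
#2 dst[0x17+4] := {0xba,0xb2,0x7f,0xf8}
#3 dst[0x0c+3] := {0x00,0xba,0xb2}
query mem[0x18]=0xb2, mem[0x1a]=0xf8, mem[0x0e]=0xb2, mem[0x06]=0xf8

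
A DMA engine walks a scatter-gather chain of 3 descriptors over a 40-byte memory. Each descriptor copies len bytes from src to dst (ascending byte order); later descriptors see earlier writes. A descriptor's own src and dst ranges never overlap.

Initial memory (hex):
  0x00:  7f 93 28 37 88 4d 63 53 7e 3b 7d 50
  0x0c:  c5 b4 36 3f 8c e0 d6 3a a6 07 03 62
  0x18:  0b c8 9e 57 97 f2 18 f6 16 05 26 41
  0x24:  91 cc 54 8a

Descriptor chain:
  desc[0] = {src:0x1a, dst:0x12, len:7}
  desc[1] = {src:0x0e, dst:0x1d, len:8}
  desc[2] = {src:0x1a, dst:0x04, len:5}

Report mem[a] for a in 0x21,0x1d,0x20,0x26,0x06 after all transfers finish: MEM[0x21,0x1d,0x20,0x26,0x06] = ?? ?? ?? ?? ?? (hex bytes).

#0 dst[0x12+7] := {0x9e,0x57,0x97,0xf2,0x18,0xf6,0x16}
#1 dst[0x1d+8] := {0x36,0x3f,0x8c,0xe0,0x9e,0x57,0x97,0xf2}
#2 dst[0x04+5] := {0x9e,0x57,0x97,0x36,0x3f}
query mem[0x21]=0x9e, mem[0x1d]=0x36, mem[0x20]=0xe0, mem[0x26]=0x54, mem[0x06]=0x97

MEM[0x21,0x1d,0x20,0x26,0x06] = 9e 36 e0 54 97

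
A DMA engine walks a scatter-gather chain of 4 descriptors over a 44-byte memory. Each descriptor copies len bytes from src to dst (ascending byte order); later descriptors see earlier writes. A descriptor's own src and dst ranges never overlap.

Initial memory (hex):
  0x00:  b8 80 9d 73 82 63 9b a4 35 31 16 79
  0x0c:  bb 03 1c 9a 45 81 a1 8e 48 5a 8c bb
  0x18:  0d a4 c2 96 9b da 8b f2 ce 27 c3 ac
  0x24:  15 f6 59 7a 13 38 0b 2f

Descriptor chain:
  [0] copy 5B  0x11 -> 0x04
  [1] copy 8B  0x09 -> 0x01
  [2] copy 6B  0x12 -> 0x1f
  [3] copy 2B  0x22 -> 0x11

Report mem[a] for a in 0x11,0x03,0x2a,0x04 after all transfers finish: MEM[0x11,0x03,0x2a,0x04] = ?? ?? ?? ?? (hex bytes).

MEM[0x11,0x03,0x2a,0x04] = 5a 79 0b bb

[0] 0x11->0x04 len=5 : 81 a1 8e 48 5a
[1] 0x09->0x01 len=8 : 31 16 79 bb 03 1c 9a 45
[2] 0x12->0x1f len=6 : a1 8e 48 5a 8c bb
[3] 0x22->0x11 len=2 : 5a 8c
query mem[0x11]=0x5a, mem[0x03]=0x79, mem[0x2a]=0x0b, mem[0x04]=0xbb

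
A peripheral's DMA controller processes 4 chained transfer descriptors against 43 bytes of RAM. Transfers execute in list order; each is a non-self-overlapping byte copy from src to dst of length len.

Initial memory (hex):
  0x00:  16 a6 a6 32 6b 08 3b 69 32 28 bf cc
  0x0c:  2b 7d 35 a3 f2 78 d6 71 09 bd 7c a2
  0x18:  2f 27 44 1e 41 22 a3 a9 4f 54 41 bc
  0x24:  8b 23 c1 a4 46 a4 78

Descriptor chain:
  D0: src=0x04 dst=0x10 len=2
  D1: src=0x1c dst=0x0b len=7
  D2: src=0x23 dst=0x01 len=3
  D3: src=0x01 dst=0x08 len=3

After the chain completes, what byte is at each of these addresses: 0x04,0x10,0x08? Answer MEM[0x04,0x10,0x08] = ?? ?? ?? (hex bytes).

MEM[0x04,0x10,0x08] = 6b 54 bc

  after D0: wrote 2B at 0x10 = 6b08
  after D1: wrote 7B at 0x0b = 4122a3a94f5441
  after D2: wrote 3B at 0x01 = bc8b23
  after D3: wrote 3B at 0x08 = bc8b23
query mem[0x04]=0x6b, mem[0x10]=0x54, mem[0x08]=0xbc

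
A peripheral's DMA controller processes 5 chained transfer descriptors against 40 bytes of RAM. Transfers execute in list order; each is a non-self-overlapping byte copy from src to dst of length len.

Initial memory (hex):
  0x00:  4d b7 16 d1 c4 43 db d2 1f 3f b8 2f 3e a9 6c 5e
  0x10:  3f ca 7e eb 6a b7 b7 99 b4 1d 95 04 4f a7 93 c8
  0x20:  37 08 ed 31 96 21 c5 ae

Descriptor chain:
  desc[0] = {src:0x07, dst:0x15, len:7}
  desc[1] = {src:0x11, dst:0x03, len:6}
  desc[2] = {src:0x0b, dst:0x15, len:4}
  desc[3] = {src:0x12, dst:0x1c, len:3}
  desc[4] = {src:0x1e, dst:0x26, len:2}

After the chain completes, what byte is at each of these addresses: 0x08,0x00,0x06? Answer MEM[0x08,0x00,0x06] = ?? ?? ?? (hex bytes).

MEM[0x08,0x00,0x06] = 1f 4d 6a

  after D0: wrote 7B at 0x15 = d21f3fb82f3ea9
  after D1: wrote 6B at 0x03 = ca7eeb6ad21f
  after D2: wrote 4B at 0x15 = 2f3ea96c
  after D3: wrote 3B at 0x1c = 7eeb6a
  after D4: wrote 2B at 0x26 = 6ac8
query mem[0x08]=0x1f, mem[0x00]=0x4d, mem[0x06]=0x6a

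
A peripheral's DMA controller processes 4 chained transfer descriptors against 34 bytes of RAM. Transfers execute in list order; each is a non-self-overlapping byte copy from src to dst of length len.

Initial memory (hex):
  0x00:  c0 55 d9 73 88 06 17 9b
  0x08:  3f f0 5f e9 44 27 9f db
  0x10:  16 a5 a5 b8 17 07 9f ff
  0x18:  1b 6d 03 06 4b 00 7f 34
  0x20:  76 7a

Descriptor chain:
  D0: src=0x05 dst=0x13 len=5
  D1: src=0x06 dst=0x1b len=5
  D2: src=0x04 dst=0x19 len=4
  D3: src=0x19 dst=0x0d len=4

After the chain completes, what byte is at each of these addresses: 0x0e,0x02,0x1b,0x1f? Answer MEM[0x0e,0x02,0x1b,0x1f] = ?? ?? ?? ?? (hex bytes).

  after D0: wrote 5B at 0x13 = 06179b3ff0
  after D1: wrote 5B at 0x1b = 179b3ff05f
  after D2: wrote 4B at 0x19 = 8806179b
  after D3: wrote 4B at 0x0d = 8806179b
query mem[0x0e]=0x06, mem[0x02]=0xd9, mem[0x1b]=0x17, mem[0x1f]=0x5f

MEM[0x0e,0x02,0x1b,0x1f] = 06 d9 17 5f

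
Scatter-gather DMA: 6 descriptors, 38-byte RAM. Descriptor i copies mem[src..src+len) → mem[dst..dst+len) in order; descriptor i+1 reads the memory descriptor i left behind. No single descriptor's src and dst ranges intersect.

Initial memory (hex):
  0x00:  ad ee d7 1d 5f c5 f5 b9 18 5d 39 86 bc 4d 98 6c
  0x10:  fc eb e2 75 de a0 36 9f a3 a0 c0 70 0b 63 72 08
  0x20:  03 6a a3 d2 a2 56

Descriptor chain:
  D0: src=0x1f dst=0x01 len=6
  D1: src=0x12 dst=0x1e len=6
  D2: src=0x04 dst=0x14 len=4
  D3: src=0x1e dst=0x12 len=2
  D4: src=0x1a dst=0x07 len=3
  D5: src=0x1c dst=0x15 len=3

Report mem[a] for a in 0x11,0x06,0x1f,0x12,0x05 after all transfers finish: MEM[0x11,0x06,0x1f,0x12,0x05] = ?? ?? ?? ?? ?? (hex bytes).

MEM[0x11,0x06,0x1f,0x12,0x05] = eb a2 75 e2 d2

#0 dst[0x01+6] := {0x08,0x03,0x6a,0xa3,0xd2,0xa2}
#1 dst[0x1e+6] := {0xe2,0x75,0xde,0xa0,0x36,0x9f}
#2 dst[0x14+4] := {0xa3,0xd2,0xa2,0xb9}
#3 dst[0x12+2] := {0xe2,0x75}
#4 dst[0x07+3] := {0xc0,0x70,0x0b}
#5 dst[0x15+3] := {0x0b,0x63,0xe2}
query mem[0x11]=0xeb, mem[0x06]=0xa2, mem[0x1f]=0x75, mem[0x12]=0xe2, mem[0x05]=0xd2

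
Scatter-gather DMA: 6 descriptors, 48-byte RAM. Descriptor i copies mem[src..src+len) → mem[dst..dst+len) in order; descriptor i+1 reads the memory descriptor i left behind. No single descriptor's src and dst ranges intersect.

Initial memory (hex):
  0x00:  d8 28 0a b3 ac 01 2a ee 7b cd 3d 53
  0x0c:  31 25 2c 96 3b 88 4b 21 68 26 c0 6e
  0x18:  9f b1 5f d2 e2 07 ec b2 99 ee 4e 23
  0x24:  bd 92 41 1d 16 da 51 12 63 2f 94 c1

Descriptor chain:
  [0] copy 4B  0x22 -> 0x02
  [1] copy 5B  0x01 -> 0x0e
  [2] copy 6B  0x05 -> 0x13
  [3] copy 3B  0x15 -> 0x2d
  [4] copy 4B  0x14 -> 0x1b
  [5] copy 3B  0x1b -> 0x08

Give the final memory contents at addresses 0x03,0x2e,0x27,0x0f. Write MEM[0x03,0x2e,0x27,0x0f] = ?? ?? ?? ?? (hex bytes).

D0: mem[0x02..0x05] <- [4e 23 bd 92]
D1: mem[0x0e..0x12] <- [28 4e 23 bd 92]
D2: mem[0x13..0x18] <- [92 2a ee 7b cd 3d]
D3: mem[0x2d..0x2f] <- [ee 7b cd]
D4: mem[0x1b..0x1e] <- [2a ee 7b cd]
D5: mem[0x08..0x0a] <- [2a ee 7b]
query mem[0x03]=0x23, mem[0x2e]=0x7b, mem[0x27]=0x1d, mem[0x0f]=0x4e

MEM[0x03,0x2e,0x27,0x0f] = 23 7b 1d 4e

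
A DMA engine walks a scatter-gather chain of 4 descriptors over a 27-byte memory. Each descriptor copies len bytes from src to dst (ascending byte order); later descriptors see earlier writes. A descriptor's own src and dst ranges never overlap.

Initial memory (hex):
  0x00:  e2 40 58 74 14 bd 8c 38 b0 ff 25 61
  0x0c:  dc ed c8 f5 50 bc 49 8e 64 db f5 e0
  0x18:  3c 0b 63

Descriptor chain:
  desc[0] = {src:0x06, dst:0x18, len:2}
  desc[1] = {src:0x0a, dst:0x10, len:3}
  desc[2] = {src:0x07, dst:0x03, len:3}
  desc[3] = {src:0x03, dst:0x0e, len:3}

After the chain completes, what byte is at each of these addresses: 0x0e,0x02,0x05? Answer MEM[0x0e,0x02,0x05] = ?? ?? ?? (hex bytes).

MEM[0x0e,0x02,0x05] = 38 58 ff

D0: mem[0x18..0x19] <- [8c 38]
D1: mem[0x10..0x12] <- [25 61 dc]
D2: mem[0x03..0x05] <- [38 b0 ff]
D3: mem[0x0e..0x10] <- [38 b0 ff]
query mem[0x0e]=0x38, mem[0x02]=0x58, mem[0x05]=0xff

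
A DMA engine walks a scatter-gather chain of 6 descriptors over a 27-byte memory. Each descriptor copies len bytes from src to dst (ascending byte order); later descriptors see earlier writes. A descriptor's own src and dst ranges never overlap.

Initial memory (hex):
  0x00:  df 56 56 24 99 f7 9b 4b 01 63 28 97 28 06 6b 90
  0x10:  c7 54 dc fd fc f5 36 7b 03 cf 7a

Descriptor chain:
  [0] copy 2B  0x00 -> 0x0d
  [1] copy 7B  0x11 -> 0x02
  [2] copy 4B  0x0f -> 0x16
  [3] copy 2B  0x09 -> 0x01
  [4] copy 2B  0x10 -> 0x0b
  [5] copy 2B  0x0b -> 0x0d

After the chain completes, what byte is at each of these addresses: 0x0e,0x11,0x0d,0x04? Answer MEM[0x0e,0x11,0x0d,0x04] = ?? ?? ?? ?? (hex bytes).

MEM[0x0e,0x11,0x0d,0x04] = 54 54 c7 fd

D0: mem[0x0d..0x0e] <- [df 56]
D1: mem[0x02..0x08] <- [54 dc fd fc f5 36 7b]
D2: mem[0x16..0x19] <- [90 c7 54 dc]
D3: mem[0x01..0x02] <- [63 28]
D4: mem[0x0b..0x0c] <- [c7 54]
D5: mem[0x0d..0x0e] <- [c7 54]
query mem[0x0e]=0x54, mem[0x11]=0x54, mem[0x0d]=0xc7, mem[0x04]=0xfd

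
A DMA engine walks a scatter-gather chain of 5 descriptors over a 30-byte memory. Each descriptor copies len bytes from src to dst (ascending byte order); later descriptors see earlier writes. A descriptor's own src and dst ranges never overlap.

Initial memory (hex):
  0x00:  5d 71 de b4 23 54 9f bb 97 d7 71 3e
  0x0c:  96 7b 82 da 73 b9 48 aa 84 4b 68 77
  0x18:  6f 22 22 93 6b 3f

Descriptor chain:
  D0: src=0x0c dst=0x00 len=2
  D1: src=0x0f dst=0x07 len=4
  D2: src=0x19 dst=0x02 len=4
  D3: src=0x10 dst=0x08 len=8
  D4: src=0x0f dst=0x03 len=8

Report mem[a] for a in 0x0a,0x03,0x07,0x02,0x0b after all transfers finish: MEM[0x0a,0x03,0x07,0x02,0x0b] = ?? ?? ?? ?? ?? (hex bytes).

MEM[0x0a,0x03,0x07,0x02,0x0b] = 68 77 aa 22 aa

[0] 0x0c->0x00 len=2 : 96 7b
[1] 0x0f->0x07 len=4 : da 73 b9 48
[2] 0x19->0x02 len=4 : 22 22 93 6b
[3] 0x10->0x08 len=8 : 73 b9 48 aa 84 4b 68 77
[4] 0x0f->0x03 len=8 : 77 73 b9 48 aa 84 4b 68
query mem[0x0a]=0x68, mem[0x03]=0x77, mem[0x07]=0xaa, mem[0x02]=0x22, mem[0x0b]=0xaa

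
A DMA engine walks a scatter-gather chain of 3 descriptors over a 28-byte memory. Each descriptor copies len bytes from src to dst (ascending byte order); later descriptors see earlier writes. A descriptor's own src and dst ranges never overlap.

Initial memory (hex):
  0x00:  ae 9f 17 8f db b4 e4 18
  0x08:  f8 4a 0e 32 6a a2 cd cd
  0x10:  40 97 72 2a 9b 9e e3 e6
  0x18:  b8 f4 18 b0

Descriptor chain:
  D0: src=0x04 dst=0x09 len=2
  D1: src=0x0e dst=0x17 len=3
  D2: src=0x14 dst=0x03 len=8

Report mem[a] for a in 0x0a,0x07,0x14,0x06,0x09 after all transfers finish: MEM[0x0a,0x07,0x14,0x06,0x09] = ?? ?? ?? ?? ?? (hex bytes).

MEM[0x0a,0x07,0x14,0x06,0x09] = b0 cd 9b cd 18

  after D0: wrote 2B at 0x09 = dbb4
  after D1: wrote 3B at 0x17 = cdcd40
  after D2: wrote 8B at 0x03 = 9b9ee3cdcd4018b0
query mem[0x0a]=0xb0, mem[0x07]=0xcd, mem[0x14]=0x9b, mem[0x06]=0xcd, mem[0x09]=0x18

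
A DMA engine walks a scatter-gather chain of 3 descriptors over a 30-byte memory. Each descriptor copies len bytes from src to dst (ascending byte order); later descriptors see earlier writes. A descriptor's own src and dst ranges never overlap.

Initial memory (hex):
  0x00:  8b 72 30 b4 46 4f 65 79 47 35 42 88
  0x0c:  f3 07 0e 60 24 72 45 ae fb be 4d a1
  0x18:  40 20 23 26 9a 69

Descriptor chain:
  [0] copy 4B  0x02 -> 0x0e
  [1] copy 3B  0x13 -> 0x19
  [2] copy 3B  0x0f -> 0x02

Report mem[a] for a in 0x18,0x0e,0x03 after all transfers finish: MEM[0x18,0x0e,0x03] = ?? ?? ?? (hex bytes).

  after D0: wrote 4B at 0x0e = 30b4464f
  after D1: wrote 3B at 0x19 = aefbbe
  after D2: wrote 3B at 0x02 = b4464f
query mem[0x18]=0x40, mem[0x0e]=0x30, mem[0x03]=0x46

MEM[0x18,0x0e,0x03] = 40 30 46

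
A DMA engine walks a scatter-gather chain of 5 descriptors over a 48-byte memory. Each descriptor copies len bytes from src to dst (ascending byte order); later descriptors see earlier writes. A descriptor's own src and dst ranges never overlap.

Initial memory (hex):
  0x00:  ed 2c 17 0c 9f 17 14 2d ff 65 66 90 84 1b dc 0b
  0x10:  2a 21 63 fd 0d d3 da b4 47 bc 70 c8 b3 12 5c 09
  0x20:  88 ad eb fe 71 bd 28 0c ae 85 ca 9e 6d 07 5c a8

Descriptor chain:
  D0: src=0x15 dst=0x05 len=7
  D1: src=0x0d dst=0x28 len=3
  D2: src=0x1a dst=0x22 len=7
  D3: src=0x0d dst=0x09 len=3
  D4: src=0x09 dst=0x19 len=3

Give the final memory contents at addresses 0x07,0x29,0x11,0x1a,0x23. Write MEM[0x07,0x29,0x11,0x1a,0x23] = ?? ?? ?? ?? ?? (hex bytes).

#0 dst[0x05+7] := {0xd3,0xda,0xb4,0x47,0xbc,0x70,0xc8}
#1 dst[0x28+3] := {0x1b,0xdc,0x0b}
#2 dst[0x22+7] := {0x70,0xc8,0xb3,0x12,0x5c,0x09,0x88}
#3 dst[0x09+3] := {0x1b,0xdc,0x0b}
#4 dst[0x19+3] := {0x1b,0xdc,0x0b}
query mem[0x07]=0xb4, mem[0x29]=0xdc, mem[0x11]=0x21, mem[0x1a]=0xdc, mem[0x23]=0xc8

MEM[0x07,0x29,0x11,0x1a,0x23] = b4 dc 21 dc c8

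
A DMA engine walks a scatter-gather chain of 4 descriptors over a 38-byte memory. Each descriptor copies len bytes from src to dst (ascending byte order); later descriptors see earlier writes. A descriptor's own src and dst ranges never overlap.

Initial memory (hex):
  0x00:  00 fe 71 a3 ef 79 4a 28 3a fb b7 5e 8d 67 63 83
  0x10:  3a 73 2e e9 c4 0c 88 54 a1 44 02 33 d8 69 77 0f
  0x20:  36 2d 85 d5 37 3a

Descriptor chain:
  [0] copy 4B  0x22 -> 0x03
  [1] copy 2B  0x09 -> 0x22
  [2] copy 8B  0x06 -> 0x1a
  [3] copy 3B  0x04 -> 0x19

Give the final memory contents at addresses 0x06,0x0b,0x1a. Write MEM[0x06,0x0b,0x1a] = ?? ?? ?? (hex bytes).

MEM[0x06,0x0b,0x1a] = 3a 5e 37

#0 dst[0x03+4] := {0x85,0xd5,0x37,0x3a}
#1 dst[0x22+2] := {0xfb,0xb7}
#2 dst[0x1a+8] := {0x3a,0x28,0x3a,0xfb,0xb7,0x5e,0x8d,0x67}
#3 dst[0x19+3] := {0xd5,0x37,0x3a}
query mem[0x06]=0x3a, mem[0x0b]=0x5e, mem[0x1a]=0x37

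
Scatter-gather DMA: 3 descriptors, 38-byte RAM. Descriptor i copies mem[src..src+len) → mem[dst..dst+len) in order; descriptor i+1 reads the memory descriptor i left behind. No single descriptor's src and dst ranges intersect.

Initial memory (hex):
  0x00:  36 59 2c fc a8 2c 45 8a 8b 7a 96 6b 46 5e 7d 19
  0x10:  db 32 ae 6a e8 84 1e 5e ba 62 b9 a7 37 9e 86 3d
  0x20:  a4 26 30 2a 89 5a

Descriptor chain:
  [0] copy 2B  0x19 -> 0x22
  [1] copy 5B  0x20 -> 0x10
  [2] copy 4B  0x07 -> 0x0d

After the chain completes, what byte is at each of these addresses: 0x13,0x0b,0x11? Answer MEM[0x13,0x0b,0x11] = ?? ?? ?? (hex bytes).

MEM[0x13,0x0b,0x11] = b9 6b 26

#0 dst[0x22+2] := {0x62,0xb9}
#1 dst[0x10+5] := {0xa4,0x26,0x62,0xb9,0x89}
#2 dst[0x0d+4] := {0x8a,0x8b,0x7a,0x96}
query mem[0x13]=0xb9, mem[0x0b]=0x6b, mem[0x11]=0x26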